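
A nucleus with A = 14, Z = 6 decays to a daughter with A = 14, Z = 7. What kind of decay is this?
ΔA = 0, ΔZ = +1 ⇒ beta-minus decay (β⁻)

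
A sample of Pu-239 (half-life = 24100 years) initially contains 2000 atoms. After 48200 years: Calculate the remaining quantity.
N = N₀(1/2)^(t/t½) = 500 atoms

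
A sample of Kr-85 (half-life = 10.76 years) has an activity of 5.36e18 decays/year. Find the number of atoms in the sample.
N = A/λ = 8.321e19 atoms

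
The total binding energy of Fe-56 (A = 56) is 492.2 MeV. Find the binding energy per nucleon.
B.E./A = 492.2/56 = 8.789 MeV/nucleon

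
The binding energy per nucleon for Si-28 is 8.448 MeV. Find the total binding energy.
B.E. = 8.448 × 28 = 236.5 MeV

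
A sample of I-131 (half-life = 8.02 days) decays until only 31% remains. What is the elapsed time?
t = t½ × log₂(N₀/N) = 13.55 days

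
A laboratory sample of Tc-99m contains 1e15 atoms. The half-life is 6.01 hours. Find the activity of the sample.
A = λN = 1.153e14 decays/hour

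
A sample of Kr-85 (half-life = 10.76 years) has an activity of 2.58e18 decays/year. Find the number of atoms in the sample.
N = A/λ = 4.005e19 atoms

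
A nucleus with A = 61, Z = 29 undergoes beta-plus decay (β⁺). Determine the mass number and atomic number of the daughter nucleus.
Daughter: A = 61, Z = 28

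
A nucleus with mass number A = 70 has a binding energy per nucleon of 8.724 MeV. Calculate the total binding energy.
B.E. = 8.724 × 70 = 610.7 MeV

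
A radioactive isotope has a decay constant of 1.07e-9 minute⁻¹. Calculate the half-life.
t½ = ln(2)/λ = 6.478e8 minutes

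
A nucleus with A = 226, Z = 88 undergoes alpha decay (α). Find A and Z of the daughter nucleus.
Daughter: A = 222, Z = 86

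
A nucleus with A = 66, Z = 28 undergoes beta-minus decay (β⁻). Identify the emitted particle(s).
β⁻: electron (e⁻) + antineutrino (ν̄ₑ)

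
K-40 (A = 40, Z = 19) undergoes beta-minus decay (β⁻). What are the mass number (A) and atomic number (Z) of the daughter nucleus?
Daughter: A = 40, Z = 20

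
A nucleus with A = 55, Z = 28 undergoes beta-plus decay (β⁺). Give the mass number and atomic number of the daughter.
Daughter: A = 55, Z = 27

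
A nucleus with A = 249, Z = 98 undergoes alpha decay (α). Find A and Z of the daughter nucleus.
Daughter: A = 245, Z = 96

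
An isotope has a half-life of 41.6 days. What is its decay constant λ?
λ = ln(2)/t½ = 0.01666 day⁻¹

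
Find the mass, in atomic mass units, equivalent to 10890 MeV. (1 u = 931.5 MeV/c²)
m = E/c² = 11.69 u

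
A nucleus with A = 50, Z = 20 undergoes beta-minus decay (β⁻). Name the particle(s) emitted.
β⁻: electron (e⁻) + antineutrino (ν̄ₑ)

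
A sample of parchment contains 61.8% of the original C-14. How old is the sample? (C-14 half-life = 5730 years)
Age = t½ × log₂(1/ratio) = 3978 years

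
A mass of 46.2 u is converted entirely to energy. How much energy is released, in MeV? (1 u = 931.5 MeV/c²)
E = mc² = 43040 MeV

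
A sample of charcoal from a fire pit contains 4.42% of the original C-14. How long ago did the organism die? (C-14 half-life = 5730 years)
Age = t½ × log₂(1/ratio) = 25780 years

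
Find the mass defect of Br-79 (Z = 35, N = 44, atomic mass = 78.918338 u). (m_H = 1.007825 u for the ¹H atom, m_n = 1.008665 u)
Δm = Z·m_H + N·m_n − M = 0.7368 u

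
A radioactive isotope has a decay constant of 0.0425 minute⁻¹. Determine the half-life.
t½ = ln(2)/λ = 16.31 minutes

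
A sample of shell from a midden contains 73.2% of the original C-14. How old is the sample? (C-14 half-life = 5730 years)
Age = t½ × log₂(1/ratio) = 2579 years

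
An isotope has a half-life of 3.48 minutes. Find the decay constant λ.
λ = ln(2)/t½ = 0.1992 minute⁻¹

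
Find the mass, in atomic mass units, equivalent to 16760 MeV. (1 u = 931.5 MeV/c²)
m = E/c² = 17.99 u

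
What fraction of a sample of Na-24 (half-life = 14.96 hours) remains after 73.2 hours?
N/N₀ = (1/2)^(t/t½) = 0.03365 = 3.37%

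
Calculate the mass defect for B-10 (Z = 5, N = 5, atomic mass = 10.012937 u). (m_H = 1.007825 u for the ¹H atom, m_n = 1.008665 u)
Δm = Z·m_H + N·m_n − M = 0.06951 u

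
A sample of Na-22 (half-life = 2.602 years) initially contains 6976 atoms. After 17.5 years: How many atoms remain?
N = N₀(1/2)^(t/t½) = 65.92 atoms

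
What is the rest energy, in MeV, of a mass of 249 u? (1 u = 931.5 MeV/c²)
E = mc² = 2.319e5 MeV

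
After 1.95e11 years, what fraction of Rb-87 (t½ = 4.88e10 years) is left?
N/N₀ = (1/2)^(t/t½) = 0.06268 = 6.27%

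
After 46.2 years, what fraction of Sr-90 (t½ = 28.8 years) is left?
N/N₀ = (1/2)^(t/t½) = 0.3289 = 32.9%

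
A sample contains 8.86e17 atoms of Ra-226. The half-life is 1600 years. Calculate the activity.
A = λN = 3.838e14 decays/year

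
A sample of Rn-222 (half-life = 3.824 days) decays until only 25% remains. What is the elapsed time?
t = t½ × log₂(N₀/N) = 7.648 days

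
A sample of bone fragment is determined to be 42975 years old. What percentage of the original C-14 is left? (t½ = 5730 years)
N/N₀ = (1/2)^(t/t½) = 0.005524 = 0.552%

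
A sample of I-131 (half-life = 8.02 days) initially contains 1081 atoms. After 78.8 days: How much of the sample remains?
N = N₀(1/2)^(t/t½) = 1.191 atoms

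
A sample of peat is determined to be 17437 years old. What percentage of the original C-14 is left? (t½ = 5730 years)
N/N₀ = (1/2)^(t/t½) = 0.1213 = 12.1%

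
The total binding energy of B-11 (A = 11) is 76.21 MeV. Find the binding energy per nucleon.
B.E./A = 76.21/11 = 6.928 MeV/nucleon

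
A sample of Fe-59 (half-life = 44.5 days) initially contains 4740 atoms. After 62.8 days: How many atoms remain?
N = N₀(1/2)^(t/t½) = 1782 atoms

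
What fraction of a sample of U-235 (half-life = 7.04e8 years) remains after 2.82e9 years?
N/N₀ = (1/2)^(t/t½) = 0.06225 = 6.23%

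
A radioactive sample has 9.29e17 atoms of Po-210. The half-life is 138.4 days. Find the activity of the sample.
A = λN = 4.653e15 decays/day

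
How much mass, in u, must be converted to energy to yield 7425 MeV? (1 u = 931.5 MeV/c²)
m = E/c² = 7.971 u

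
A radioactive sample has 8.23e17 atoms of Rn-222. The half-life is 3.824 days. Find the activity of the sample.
A = λN = 1.492e17 decays/day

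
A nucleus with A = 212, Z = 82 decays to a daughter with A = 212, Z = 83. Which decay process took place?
ΔA = 0, ΔZ = +1 ⇒ beta-minus decay (β⁻)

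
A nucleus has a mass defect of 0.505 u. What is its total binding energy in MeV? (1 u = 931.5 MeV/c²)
B.E. = Δm × 931.5 = 470.4 MeV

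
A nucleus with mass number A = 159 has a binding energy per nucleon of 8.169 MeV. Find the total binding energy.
B.E. = 8.169 × 159 = 1299 MeV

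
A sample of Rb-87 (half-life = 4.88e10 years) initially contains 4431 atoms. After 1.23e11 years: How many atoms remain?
N = N₀(1/2)^(t/t½) = 772.3 atoms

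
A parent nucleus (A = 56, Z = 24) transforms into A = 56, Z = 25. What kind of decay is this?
ΔA = 0, ΔZ = +1 ⇒ beta-minus decay (β⁻)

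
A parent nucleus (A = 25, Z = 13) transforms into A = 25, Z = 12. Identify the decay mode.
ΔA = 0, ΔZ = -1 ⇒ beta-plus decay (β⁺) or electron capture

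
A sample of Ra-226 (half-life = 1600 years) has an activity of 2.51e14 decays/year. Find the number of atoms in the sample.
N = A/λ = 5.794e17 atoms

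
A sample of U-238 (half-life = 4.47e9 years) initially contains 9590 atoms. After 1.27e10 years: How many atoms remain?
N = N₀(1/2)^(t/t½) = 1338 atoms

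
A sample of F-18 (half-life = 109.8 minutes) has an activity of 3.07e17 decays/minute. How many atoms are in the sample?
N = A/λ = 4.863e19 atoms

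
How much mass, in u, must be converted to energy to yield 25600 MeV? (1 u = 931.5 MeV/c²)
m = E/c² = 27.48 u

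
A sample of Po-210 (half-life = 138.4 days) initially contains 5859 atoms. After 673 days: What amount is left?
N = N₀(1/2)^(t/t½) = 201.4 atoms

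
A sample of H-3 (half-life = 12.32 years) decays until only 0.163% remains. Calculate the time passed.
t = t½ × log₂(N₀/N) = 114.1 years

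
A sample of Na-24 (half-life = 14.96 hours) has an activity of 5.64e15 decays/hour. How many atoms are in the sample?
N = A/λ = 1.217e17 atoms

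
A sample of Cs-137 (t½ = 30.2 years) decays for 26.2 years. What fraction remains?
N/N₀ = (1/2)^(t/t½) = 0.5481 = 54.8%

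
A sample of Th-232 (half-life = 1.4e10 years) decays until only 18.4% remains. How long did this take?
t = t½ × log₂(N₀/N) = 3.419e10 years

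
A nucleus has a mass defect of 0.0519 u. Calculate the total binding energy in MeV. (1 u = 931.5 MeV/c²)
B.E. = Δm × 931.5 = 48.34 MeV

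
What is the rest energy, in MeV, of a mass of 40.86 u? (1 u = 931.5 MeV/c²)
E = mc² = 38060 MeV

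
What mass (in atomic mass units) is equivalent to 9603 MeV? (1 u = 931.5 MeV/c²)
m = E/c² = 10.31 u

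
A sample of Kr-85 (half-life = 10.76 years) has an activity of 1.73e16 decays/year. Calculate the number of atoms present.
N = A/λ = 2.686e17 atoms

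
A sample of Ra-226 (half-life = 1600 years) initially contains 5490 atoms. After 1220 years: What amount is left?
N = N₀(1/2)^(t/t½) = 3236 atoms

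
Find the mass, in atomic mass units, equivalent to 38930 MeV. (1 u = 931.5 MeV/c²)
m = E/c² = 41.79 u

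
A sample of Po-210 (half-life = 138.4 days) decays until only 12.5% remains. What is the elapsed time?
t = t½ × log₂(N₀/N) = 415.2 days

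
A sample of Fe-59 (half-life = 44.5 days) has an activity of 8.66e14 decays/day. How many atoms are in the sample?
N = A/λ = 5.56e16 atoms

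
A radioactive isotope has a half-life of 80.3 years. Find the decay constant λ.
λ = ln(2)/t½ = 0.008632 year⁻¹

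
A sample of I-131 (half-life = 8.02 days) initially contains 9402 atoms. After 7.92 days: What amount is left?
N = N₀(1/2)^(t/t½) = 4742 atoms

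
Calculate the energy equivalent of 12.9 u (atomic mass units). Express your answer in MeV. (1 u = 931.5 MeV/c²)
E = mc² = 12020 MeV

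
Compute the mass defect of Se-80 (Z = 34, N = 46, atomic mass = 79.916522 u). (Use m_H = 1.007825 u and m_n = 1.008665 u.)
Δm = Z·m_H + N·m_n − M = 0.7481 u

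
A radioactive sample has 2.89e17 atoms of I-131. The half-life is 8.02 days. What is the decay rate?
A = λN = 2.498e16 decays/day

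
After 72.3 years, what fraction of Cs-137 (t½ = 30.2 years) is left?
N/N₀ = (1/2)^(t/t½) = 0.1902 = 19%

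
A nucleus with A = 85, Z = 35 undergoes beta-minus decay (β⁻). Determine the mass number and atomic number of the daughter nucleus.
Daughter: A = 85, Z = 36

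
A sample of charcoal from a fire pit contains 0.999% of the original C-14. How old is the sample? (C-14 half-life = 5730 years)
Age = t½ × log₂(1/ratio) = 38080 years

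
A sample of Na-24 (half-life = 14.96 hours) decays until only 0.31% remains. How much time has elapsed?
t = t½ × log₂(N₀/N) = 124.7 hours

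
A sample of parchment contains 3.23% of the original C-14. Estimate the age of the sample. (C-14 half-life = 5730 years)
Age = t½ × log₂(1/ratio) = 28380 years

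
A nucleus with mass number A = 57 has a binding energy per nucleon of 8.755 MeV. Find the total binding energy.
B.E. = 8.755 × 57 = 499 MeV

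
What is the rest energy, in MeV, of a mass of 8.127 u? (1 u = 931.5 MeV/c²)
E = mc² = 7570 MeV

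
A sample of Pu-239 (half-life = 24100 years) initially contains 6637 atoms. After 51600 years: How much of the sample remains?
N = N₀(1/2)^(t/t½) = 1505 atoms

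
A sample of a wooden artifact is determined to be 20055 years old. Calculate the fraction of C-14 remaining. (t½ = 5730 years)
N/N₀ = (1/2)^(t/t½) = 0.08839 = 8.84%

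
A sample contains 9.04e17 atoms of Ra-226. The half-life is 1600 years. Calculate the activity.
A = λN = 3.916e14 decays/year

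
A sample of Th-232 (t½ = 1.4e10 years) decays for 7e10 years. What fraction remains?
N/N₀ = (1/2)^(t/t½) = 0.03125 = 3.12%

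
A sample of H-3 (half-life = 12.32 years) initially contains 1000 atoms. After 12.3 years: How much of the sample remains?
N = N₀(1/2)^(t/t½) = 500.6 atoms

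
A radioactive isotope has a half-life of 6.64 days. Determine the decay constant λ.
λ = ln(2)/t½ = 0.1044 day⁻¹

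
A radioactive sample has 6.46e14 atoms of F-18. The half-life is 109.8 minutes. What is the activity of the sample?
A = λN = 4.078e12 decays/minute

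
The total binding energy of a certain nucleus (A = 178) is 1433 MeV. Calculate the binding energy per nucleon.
B.E./A = 1433/178 = 8.051 MeV/nucleon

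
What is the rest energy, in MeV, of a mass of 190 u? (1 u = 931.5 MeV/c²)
E = mc² = 1.77e5 MeV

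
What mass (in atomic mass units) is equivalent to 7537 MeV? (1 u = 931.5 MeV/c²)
m = E/c² = 8.091 u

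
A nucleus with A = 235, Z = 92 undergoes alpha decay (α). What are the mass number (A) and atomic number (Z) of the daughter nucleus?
Daughter: A = 231, Z = 90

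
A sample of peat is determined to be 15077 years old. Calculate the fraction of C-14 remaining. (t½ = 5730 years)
N/N₀ = (1/2)^(t/t½) = 0.1614 = 16.1%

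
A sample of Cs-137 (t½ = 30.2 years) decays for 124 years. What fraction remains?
N/N₀ = (1/2)^(t/t½) = 0.05807 = 5.81%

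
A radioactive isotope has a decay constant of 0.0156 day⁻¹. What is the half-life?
t½ = ln(2)/λ = 44.43 days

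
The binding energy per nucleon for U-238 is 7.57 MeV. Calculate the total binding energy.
B.E. = 7.57 × 238 = 1802 MeV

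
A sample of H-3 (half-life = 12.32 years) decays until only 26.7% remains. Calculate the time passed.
t = t½ × log₂(N₀/N) = 23.47 years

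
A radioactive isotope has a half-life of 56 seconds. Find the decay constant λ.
λ = ln(2)/t½ = 0.01238 second⁻¹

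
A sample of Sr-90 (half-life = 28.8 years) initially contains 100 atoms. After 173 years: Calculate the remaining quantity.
N = N₀(1/2)^(t/t½) = 1.555 atoms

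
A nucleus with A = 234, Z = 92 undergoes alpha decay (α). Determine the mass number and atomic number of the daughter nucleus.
Daughter: A = 230, Z = 90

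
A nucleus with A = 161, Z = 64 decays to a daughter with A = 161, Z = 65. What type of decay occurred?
ΔA = 0, ΔZ = +1 ⇒ beta-minus decay (β⁻)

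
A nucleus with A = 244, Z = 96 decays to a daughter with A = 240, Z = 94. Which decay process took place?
ΔA = -4, ΔZ = -2 ⇒ alpha decay (α)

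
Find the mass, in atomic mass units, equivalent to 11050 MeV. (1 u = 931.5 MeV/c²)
m = E/c² = 11.86 u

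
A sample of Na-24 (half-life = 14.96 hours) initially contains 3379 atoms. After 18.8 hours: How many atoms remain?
N = N₀(1/2)^(t/t½) = 1414 atoms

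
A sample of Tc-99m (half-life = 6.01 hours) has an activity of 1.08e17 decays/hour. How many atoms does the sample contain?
N = A/λ = 9.364e17 atoms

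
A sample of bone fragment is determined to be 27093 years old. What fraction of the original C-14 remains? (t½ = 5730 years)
N/N₀ = (1/2)^(t/t½) = 0.03773 = 3.77%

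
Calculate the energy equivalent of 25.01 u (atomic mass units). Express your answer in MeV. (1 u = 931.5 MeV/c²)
E = mc² = 23300 MeV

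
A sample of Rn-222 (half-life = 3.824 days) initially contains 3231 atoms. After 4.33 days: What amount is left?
N = N₀(1/2)^(t/t½) = 1474 atoms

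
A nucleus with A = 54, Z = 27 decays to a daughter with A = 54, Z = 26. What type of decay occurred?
ΔA = 0, ΔZ = -1 ⇒ beta-plus decay (β⁺) or electron capture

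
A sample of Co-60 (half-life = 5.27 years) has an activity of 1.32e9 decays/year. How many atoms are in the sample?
N = A/λ = 1.004e10 atoms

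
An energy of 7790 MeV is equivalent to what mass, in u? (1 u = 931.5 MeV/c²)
m = E/c² = 8.363 u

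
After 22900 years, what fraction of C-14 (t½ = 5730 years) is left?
N/N₀ = (1/2)^(t/t½) = 0.06265 = 6.27%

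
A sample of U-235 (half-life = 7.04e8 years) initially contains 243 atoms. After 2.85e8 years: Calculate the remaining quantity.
N = N₀(1/2)^(t/t½) = 183.5 atoms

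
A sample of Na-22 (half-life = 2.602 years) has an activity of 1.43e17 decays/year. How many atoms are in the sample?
N = A/λ = 5.368e17 atoms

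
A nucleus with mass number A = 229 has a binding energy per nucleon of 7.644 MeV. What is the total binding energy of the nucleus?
B.E. = 7.644 × 229 = 1750 MeV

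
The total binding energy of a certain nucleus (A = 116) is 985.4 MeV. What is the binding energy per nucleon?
B.E./A = 985.4/116 = 8.495 MeV/nucleon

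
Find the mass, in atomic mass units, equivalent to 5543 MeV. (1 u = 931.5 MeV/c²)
m = E/c² = 5.951 u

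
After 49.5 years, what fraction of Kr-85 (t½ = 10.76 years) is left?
N/N₀ = (1/2)^(t/t½) = 0.04122 = 4.12%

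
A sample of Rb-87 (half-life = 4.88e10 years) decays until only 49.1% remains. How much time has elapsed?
t = t½ × log₂(N₀/N) = 5.008e10 years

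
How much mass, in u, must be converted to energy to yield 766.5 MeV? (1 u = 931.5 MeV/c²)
m = E/c² = 0.8229 u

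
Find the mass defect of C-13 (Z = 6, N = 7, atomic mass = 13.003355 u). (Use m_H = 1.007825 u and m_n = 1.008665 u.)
Δm = Z·m_H + N·m_n − M = 0.1043 u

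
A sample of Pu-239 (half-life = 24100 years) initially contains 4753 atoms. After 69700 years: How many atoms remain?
N = N₀(1/2)^(t/t½) = 640.3 atoms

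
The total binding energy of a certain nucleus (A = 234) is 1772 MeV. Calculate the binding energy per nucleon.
B.E./A = 1772/234 = 7.573 MeV/nucleon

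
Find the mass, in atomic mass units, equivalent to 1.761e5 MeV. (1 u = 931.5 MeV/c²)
m = E/c² = 189 u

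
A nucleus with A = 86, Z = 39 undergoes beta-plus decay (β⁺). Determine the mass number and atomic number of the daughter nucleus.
Daughter: A = 86, Z = 38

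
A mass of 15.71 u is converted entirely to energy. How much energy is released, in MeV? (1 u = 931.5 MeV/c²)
E = mc² = 14630 MeV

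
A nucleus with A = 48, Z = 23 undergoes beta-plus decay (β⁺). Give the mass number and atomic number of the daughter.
Daughter: A = 48, Z = 22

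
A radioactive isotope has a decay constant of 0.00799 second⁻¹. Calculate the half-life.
t½ = ln(2)/λ = 86.75 seconds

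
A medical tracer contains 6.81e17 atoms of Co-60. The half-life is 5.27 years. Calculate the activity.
A = λN = 8.957e16 decays/year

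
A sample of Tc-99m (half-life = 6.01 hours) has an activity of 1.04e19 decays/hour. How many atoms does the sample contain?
N = A/λ = 9.017e19 atoms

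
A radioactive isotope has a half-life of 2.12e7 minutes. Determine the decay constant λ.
λ = ln(2)/t½ = 3.27e-8 minute⁻¹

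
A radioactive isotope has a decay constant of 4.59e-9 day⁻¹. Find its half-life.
t½ = ln(2)/λ = 1.51e8 days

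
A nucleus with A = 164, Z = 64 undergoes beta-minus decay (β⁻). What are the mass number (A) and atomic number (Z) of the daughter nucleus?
Daughter: A = 164, Z = 65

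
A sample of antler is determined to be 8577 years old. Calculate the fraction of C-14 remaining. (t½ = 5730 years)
N/N₀ = (1/2)^(t/t½) = 0.3543 = 35.4%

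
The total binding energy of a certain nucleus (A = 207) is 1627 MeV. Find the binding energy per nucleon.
B.E./A = 1627/207 = 7.86 MeV/nucleon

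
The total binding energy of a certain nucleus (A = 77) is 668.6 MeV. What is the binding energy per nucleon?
B.E./A = 668.6/77 = 8.683 MeV/nucleon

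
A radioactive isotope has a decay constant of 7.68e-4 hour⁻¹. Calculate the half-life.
t½ = ln(2)/λ = 902.5 hours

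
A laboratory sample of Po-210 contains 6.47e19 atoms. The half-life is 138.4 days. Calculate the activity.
A = λN = 3.24e17 decays/day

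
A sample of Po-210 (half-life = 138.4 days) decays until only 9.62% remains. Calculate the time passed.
t = t½ × log₂(N₀/N) = 467.5 days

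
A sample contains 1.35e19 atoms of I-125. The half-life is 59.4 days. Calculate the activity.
A = λN = 1.575e17 decays/day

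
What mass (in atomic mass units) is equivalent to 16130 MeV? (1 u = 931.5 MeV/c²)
m = E/c² = 17.32 u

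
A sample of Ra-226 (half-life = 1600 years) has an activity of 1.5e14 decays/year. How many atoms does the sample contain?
N = A/λ = 3.462e17 atoms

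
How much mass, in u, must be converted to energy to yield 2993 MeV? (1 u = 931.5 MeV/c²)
m = E/c² = 3.213 u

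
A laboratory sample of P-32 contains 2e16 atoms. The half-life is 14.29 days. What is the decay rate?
A = λN = 9.701e14 decays/day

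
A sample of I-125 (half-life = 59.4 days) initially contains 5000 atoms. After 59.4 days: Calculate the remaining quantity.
N = N₀(1/2)^(t/t½) = 2500 atoms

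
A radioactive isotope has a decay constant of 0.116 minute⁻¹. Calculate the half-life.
t½ = ln(2)/λ = 5.975 minutes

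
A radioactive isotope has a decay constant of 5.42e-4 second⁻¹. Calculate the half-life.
t½ = ln(2)/λ = 1279 seconds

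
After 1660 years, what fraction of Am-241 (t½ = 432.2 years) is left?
N/N₀ = (1/2)^(t/t½) = 0.06979 = 6.98%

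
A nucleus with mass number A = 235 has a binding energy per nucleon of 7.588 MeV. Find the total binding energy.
B.E. = 7.588 × 235 = 1783 MeV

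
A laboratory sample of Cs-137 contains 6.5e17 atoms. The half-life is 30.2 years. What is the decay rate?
A = λN = 1.492e16 decays/year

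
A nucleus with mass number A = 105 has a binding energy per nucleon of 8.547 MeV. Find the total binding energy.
B.E. = 8.547 × 105 = 897.4 MeV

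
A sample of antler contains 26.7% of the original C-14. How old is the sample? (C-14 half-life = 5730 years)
Age = t½ × log₂(1/ratio) = 10920 years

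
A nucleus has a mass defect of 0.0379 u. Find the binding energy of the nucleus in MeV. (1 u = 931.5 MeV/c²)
B.E. = Δm × 931.5 = 35.3 MeV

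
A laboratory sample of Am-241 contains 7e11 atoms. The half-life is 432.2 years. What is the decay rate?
A = λN = 1.123e9 decays/year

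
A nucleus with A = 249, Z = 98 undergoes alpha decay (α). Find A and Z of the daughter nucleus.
Daughter: A = 245, Z = 96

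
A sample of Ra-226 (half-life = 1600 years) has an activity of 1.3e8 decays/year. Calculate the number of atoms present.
N = A/λ = 3.001e11 atoms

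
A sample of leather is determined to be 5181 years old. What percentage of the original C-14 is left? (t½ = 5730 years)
N/N₀ = (1/2)^(t/t½) = 0.5343 = 53.4%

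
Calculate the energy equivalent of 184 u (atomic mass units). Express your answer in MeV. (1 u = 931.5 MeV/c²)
E = mc² = 1.714e5 MeV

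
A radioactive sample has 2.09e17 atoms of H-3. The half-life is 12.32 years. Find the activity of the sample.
A = λN = 1.176e16 decays/year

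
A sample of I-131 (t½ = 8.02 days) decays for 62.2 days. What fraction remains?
N/N₀ = (1/2)^(t/t½) = 0.004627 = 0.463%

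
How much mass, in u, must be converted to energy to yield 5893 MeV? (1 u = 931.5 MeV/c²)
m = E/c² = 6.326 u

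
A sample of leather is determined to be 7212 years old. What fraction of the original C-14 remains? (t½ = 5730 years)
N/N₀ = (1/2)^(t/t½) = 0.4179 = 41.8%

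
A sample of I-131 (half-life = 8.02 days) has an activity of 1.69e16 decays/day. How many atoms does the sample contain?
N = A/λ = 1.955e17 atoms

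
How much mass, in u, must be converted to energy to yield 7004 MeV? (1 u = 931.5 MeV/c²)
m = E/c² = 7.519 u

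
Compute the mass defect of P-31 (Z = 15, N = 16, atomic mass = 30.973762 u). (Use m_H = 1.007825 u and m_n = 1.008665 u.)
Δm = Z·m_H + N·m_n − M = 0.2823 u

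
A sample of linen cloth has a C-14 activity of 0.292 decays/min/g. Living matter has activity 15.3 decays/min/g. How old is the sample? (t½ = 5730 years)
Age = t½ × log₂(A₀/A) = 32730 years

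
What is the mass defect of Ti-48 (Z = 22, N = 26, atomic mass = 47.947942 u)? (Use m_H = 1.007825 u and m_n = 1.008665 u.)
Δm = Z·m_H + N·m_n − M = 0.4495 u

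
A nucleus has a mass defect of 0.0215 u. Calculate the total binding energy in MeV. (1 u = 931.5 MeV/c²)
B.E. = Δm × 931.5 = 20.03 MeV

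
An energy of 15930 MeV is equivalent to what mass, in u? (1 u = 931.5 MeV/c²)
m = E/c² = 17.1 u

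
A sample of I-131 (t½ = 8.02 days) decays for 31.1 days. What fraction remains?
N/N₀ = (1/2)^(t/t½) = 0.06802 = 6.8%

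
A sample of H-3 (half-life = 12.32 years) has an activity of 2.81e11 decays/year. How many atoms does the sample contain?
N = A/λ = 4.994e12 atoms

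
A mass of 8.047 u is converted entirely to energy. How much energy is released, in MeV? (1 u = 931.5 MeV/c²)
E = mc² = 7496 MeV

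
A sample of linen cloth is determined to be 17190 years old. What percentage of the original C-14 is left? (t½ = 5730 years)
N/N₀ = (1/2)^(t/t½) = 0.125 = 12.5%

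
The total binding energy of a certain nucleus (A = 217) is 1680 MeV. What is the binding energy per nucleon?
B.E./A = 1680/217 = 7.742 MeV/nucleon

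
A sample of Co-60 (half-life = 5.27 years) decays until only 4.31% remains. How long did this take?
t = t½ × log₂(N₀/N) = 23.91 years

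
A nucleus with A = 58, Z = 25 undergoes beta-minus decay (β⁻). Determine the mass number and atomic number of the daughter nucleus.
Daughter: A = 58, Z = 26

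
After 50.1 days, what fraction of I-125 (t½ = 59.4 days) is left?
N/N₀ = (1/2)^(t/t½) = 0.5573 = 55.7%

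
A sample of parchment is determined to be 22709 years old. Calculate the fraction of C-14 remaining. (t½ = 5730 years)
N/N₀ = (1/2)^(t/t½) = 0.06412 = 6.41%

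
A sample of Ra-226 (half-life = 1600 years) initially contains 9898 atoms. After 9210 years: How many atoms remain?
N = N₀(1/2)^(t/t½) = 183.1 atoms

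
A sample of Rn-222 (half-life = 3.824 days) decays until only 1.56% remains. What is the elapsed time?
t = t½ × log₂(N₀/N) = 22.95 days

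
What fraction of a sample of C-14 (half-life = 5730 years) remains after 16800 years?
N/N₀ = (1/2)^(t/t½) = 0.131 = 13.1%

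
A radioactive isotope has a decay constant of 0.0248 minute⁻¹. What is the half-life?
t½ = ln(2)/λ = 27.95 minutes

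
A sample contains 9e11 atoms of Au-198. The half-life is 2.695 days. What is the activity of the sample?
A = λN = 2.315e11 decays/day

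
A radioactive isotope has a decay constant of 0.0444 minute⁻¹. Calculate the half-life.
t½ = ln(2)/λ = 15.61 minutes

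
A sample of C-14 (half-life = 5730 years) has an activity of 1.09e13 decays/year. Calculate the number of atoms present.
N = A/λ = 9.011e16 atoms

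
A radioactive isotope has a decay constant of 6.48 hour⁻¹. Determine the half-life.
t½ = ln(2)/λ = 0.107 hours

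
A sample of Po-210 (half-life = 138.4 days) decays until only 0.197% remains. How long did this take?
t = t½ × log₂(N₀/N) = 1244 days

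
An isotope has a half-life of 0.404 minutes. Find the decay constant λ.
λ = ln(2)/t½ = 1.716 minute⁻¹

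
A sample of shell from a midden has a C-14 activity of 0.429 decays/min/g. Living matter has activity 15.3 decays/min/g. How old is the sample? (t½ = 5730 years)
Age = t½ × log₂(A₀/A) = 29550 years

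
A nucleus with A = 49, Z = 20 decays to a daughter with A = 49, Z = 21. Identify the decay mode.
ΔA = 0, ΔZ = +1 ⇒ beta-minus decay (β⁻)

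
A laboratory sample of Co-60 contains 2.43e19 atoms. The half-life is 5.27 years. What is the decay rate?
A = λN = 3.196e18 decays/year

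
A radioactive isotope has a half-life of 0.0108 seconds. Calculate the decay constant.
λ = ln(2)/t½ = 64.18 second⁻¹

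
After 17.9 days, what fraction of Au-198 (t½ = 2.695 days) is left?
N/N₀ = (1/2)^(t/t½) = 0.01001 = 1%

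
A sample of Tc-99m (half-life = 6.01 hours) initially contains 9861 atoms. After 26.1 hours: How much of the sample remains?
N = N₀(1/2)^(t/t½) = 486 atoms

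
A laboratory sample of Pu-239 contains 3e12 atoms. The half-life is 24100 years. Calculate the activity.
A = λN = 8.628e7 decays/year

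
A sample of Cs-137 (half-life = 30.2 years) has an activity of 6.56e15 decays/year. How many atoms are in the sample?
N = A/λ = 2.858e17 atoms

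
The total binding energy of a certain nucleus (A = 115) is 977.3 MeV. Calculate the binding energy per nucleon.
B.E./A = 977.3/115 = 8.498 MeV/nucleon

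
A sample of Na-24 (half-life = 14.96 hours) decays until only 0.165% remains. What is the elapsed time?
t = t½ × log₂(N₀/N) = 138.3 hours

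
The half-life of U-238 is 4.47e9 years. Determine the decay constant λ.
λ = ln(2)/t½ = 1.551e-10 year⁻¹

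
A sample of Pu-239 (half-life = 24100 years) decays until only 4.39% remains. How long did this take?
t = t½ × log₂(N₀/N) = 1.087e5 years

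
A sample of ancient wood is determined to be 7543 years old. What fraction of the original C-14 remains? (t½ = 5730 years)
N/N₀ = (1/2)^(t/t½) = 0.4015 = 40.2%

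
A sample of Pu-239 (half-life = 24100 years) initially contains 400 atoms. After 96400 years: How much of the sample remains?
N = N₀(1/2)^(t/t½) = 25 atoms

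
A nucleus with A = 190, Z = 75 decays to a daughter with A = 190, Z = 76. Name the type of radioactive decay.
ΔA = 0, ΔZ = +1 ⇒ beta-minus decay (β⁻)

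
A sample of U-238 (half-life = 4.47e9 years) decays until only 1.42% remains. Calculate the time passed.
t = t½ × log₂(N₀/N) = 2.744e10 years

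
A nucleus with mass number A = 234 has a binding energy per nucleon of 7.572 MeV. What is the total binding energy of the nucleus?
B.E. = 7.572 × 234 = 1772 MeV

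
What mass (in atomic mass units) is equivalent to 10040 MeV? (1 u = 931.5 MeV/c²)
m = E/c² = 10.78 u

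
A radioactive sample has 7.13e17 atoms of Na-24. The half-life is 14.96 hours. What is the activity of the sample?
A = λN = 3.304e16 decays/hour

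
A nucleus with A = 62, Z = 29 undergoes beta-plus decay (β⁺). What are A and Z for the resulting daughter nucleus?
Daughter: A = 62, Z = 28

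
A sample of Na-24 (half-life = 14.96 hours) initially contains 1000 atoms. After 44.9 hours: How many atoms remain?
N = N₀(1/2)^(t/t½) = 124.9 atoms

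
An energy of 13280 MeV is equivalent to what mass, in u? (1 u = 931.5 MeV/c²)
m = E/c² = 14.26 u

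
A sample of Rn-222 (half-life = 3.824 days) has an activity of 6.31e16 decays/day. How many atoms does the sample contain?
N = A/λ = 3.481e17 atoms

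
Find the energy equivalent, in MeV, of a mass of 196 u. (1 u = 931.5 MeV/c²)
E = mc² = 1.826e5 MeV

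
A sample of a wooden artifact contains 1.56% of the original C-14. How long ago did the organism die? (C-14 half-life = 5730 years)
Age = t½ × log₂(1/ratio) = 34390 years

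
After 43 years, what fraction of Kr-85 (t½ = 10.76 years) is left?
N/N₀ = (1/2)^(t/t½) = 0.06266 = 6.27%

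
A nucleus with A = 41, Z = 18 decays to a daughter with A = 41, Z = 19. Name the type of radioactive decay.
ΔA = 0, ΔZ = +1 ⇒ beta-minus decay (β⁻)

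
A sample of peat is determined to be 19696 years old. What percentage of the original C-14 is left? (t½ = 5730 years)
N/N₀ = (1/2)^(t/t½) = 0.09231 = 9.23%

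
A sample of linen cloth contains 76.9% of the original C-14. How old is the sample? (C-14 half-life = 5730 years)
Age = t½ × log₂(1/ratio) = 2171 years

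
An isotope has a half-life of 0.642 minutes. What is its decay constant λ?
λ = ln(2)/t½ = 1.08 minute⁻¹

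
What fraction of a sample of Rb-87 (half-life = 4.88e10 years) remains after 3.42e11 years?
N/N₀ = (1/2)^(t/t½) = 0.007768 = 0.777%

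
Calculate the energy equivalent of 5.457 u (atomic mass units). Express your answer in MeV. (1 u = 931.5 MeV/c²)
E = mc² = 5083 MeV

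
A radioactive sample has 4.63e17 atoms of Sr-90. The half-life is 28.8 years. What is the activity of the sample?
A = λN = 1.114e16 decays/year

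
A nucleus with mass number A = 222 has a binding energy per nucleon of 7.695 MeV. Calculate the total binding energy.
B.E. = 7.695 × 222 = 1708 MeV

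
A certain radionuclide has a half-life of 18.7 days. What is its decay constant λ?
λ = ln(2)/t½ = 0.03707 day⁻¹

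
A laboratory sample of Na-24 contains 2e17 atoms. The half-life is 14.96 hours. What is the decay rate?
A = λN = 9.267e15 decays/hour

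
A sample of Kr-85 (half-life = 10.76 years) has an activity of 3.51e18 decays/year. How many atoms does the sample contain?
N = A/λ = 5.449e19 atoms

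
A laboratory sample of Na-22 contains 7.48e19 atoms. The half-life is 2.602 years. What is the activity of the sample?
A = λN = 1.993e19 decays/year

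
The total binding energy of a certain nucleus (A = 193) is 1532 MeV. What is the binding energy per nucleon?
B.E./A = 1532/193 = 7.938 MeV/nucleon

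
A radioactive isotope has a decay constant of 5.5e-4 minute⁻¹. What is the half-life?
t½ = ln(2)/λ = 1260 minutes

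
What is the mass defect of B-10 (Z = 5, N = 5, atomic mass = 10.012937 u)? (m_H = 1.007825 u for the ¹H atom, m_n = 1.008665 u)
Δm = Z·m_H + N·m_n − M = 0.06951 u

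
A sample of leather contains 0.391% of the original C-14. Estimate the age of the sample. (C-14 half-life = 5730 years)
Age = t½ × log₂(1/ratio) = 45830 years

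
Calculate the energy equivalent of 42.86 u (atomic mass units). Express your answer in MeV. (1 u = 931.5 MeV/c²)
E = mc² = 39920 MeV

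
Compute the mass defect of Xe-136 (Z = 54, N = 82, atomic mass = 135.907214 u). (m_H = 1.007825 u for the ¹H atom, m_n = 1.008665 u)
Δm = Z·m_H + N·m_n − M = 1.226 u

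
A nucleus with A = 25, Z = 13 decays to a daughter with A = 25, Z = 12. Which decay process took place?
ΔA = 0, ΔZ = -1 ⇒ beta-plus decay (β⁺) or electron capture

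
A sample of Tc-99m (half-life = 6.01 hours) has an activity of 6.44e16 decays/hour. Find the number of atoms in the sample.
N = A/λ = 5.584e17 atoms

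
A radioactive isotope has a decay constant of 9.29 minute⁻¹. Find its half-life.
t½ = ln(2)/λ = 0.07461 minutes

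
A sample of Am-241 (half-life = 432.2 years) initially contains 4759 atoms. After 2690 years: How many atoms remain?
N = N₀(1/2)^(t/t½) = 63.67 atoms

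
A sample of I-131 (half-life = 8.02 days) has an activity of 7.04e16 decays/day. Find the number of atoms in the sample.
N = A/λ = 8.146e17 atoms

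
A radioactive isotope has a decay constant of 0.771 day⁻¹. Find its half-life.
t½ = ln(2)/λ = 0.899 days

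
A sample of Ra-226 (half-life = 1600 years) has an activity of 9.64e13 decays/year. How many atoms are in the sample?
N = A/λ = 2.225e17 atoms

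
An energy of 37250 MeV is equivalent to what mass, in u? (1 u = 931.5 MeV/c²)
m = E/c² = 39.99 u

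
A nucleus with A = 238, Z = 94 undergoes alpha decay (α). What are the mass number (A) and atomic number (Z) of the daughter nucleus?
Daughter: A = 234, Z = 92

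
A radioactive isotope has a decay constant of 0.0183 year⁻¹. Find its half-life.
t½ = ln(2)/λ = 37.88 years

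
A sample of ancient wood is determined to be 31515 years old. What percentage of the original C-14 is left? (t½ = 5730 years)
N/N₀ = (1/2)^(t/t½) = 0.0221 = 2.21%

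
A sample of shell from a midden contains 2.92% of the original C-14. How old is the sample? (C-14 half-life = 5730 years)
Age = t½ × log₂(1/ratio) = 29210 years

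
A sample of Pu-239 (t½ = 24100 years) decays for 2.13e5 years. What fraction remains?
N/N₀ = (1/2)^(t/t½) = 0.002185 = 0.218%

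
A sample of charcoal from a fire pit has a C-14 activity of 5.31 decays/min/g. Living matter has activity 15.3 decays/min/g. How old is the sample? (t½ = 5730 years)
Age = t½ × log₂(A₀/A) = 8748 years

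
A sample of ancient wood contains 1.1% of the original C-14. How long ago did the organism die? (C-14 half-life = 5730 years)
Age = t½ × log₂(1/ratio) = 37280 years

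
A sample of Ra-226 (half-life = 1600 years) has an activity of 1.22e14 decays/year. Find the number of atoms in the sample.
N = A/λ = 2.816e17 atoms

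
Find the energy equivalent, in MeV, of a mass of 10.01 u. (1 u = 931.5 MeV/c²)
E = mc² = 9324 MeV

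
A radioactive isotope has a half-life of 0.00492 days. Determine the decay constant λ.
λ = ln(2)/t½ = 140.9 day⁻¹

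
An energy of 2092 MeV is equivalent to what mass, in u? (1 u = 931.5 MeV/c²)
m = E/c² = 2.246 u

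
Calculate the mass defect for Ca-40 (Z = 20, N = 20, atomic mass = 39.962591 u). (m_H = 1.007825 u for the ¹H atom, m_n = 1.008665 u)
Δm = Z·m_H + N·m_n − M = 0.3672 u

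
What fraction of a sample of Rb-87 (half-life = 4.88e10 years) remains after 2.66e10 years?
N/N₀ = (1/2)^(t/t½) = 0.6854 = 68.5%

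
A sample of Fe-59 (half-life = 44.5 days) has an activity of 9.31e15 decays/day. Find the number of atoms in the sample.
N = A/λ = 5.977e17 atoms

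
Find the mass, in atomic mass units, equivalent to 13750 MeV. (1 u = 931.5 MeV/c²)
m = E/c² = 14.76 u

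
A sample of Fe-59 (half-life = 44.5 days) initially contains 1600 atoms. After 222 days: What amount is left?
N = N₀(1/2)^(t/t½) = 50.39 atoms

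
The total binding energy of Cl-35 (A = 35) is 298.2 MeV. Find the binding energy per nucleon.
B.E./A = 298.2/35 = 8.52 MeV/nucleon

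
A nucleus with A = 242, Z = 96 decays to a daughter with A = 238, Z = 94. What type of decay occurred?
ΔA = -4, ΔZ = -2 ⇒ alpha decay (α)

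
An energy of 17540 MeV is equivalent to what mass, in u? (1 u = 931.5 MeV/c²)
m = E/c² = 18.83 u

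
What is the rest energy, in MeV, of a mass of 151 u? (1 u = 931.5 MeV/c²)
E = mc² = 1.407e5 MeV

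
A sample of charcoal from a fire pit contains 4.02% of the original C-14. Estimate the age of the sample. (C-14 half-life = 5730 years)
Age = t½ × log₂(1/ratio) = 26570 years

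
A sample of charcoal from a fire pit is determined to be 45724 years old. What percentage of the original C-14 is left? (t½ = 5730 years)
N/N₀ = (1/2)^(t/t½) = 0.003961 = 0.396%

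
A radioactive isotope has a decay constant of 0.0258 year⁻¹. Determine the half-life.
t½ = ln(2)/λ = 26.87 years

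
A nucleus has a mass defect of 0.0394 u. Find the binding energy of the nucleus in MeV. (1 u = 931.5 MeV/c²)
B.E. = Δm × 931.5 = 36.7 MeV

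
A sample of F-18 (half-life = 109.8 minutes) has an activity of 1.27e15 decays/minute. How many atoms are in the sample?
N = A/λ = 2.012e17 atoms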